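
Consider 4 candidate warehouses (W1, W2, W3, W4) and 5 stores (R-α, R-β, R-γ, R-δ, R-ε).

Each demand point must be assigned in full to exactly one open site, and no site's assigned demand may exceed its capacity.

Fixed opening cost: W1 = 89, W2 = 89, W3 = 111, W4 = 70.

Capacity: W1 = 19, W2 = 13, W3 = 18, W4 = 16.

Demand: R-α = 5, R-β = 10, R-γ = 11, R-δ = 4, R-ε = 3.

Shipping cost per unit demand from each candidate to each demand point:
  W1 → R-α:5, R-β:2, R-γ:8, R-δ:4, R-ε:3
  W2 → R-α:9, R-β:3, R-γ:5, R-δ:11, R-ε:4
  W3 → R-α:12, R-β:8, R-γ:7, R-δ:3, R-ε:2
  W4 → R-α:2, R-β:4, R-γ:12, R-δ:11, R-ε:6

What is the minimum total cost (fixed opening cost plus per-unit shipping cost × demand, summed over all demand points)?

322

Open {W1, W4}; cheapest assignment that respects the capacities:
  W1 (cap 19, load 18): R-γ, R-δ, R-ε — cost 11×8 + 4×4 + 3×3 = 113
  W4 (cap 16, load 15): R-α, R-β — cost 5×2 + 10×4 = 50
  Shipping 163, fixed 159 → total 322.
  Any other capacity-feasible assignment to {W1, W4} ships for at least 163.
Compare {W3, W4}: its best feasible assignment gives total 326.
Compare {W1, W3}: its best feasible assignment gives total 340.
Every other set of open sites that can feasibly serve all demand totals ≥ 326 even under its best assignment. Minimum: 322.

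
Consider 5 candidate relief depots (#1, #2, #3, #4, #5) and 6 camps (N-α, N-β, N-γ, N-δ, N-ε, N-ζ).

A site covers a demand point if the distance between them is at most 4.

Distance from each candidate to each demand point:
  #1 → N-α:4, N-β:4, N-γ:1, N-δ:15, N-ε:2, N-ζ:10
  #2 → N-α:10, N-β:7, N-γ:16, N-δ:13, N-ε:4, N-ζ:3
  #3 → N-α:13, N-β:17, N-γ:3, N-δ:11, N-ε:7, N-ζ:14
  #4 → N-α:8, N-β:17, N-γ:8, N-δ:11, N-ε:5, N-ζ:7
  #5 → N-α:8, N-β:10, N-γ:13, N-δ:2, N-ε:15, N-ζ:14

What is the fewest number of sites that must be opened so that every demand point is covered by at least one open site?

Coverage sets (demand points within 4 of each site):
  #1: {N-α, N-β, N-γ, N-ε}
  #2: {N-ε, N-ζ}
  #3: {N-γ}
  #4: {}
  #5: {N-δ}
No 2 sites suffice: every size-2 union leaves at least one demand point uncovered.
But {#1, #2, #5} covers everything, so the minimum is 3.

3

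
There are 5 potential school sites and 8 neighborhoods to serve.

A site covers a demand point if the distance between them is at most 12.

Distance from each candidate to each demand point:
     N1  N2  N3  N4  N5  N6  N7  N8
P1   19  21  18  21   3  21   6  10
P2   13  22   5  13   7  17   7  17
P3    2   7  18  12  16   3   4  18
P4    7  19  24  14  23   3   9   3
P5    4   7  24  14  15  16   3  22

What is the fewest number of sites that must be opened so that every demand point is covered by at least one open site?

Coverage sets (demand points within 12 of each site):
  P1: {N5, N7, N8}
  P2: {N3, N5, N7}
  P3: {N1, N2, N4, N6, N7}
  P4: {N1, N6, N7, N8}
  P5: {N1, N2, N7}
No 2 sites suffice: every size-2 union leaves at least one demand point uncovered.
But {P1, P2, P3} covers everything, so the minimum is 3.

3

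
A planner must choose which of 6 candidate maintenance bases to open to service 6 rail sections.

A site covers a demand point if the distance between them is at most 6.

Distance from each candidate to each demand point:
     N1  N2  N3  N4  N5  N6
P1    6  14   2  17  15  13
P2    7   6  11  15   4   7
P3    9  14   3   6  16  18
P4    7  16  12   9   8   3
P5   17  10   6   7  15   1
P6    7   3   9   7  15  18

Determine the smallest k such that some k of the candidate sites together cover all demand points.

4

Coverage sets (demand points within 6 of each site):
  P1: {N1, N3}
  P2: {N2, N5}
  P3: {N3, N4}
  P4: {N6}
  P5: {N3, N6}
  P6: {N2}
No 3 sites suffice: every size-3 union leaves at least one demand point uncovered.
But {P1, P2, P3, P4} covers everything, so the minimum is 4.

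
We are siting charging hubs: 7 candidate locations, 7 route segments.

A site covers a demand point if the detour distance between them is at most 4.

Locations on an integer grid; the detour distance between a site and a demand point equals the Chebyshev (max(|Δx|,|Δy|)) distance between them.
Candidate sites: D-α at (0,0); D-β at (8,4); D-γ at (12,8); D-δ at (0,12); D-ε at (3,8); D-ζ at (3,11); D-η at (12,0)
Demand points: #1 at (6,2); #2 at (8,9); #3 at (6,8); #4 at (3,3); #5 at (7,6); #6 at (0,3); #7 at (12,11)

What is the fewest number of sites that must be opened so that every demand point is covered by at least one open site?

3

Coverage sets (demand points within 4 of each site):
  D-α: {#4, #6}
  D-β: {#1, #3, #5}
  D-γ: {#2, #7}
  D-δ: {}
  D-ε: {#3, #5}
  D-ζ: {#3}
  D-η: {}
No 2 sites suffice: every size-2 union leaves at least one demand point uncovered.
But {D-α, D-β, D-γ} covers everything, so the minimum is 3.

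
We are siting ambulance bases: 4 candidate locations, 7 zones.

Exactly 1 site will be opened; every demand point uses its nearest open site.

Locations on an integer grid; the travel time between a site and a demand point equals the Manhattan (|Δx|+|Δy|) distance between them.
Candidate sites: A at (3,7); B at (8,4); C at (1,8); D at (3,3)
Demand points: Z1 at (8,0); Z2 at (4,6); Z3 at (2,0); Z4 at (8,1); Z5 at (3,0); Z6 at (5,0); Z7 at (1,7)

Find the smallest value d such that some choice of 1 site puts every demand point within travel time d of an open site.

Open {D}.
  Farthest demand point is Z1 at travel time 8 (to D); all others are ≤ 8.
With {B} the worst case is 10.
With {A} the worst case is 12.
No size-1 selection achieves below 8.

8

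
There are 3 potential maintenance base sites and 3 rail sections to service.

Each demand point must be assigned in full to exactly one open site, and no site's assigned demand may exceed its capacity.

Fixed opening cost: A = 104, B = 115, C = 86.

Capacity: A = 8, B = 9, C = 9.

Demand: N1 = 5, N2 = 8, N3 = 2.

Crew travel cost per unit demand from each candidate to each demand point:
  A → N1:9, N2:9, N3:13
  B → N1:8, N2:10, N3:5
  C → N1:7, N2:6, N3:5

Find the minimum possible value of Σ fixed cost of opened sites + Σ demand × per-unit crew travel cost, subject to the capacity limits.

299

Open {B, C}; cheapest assignment that respects the capacities:
  B (cap 9, load 7): N1, N3 — cost 5×8 + 2×5 = 50
  C (cap 9, load 8): N2 — cost 8×6 = 48
  Shipping 98, fixed 201 → total 299.
  Any other capacity-feasible assignment to {B, C} ships for at least 98.
Compare {A, C}: its best feasible assignment gives total 307.
Compare {A, B}: its best feasible assignment gives total 341.
Every other set of open sites that can feasibly serve all demand totals ≥ 307 even under its best assignment. Minimum: 299.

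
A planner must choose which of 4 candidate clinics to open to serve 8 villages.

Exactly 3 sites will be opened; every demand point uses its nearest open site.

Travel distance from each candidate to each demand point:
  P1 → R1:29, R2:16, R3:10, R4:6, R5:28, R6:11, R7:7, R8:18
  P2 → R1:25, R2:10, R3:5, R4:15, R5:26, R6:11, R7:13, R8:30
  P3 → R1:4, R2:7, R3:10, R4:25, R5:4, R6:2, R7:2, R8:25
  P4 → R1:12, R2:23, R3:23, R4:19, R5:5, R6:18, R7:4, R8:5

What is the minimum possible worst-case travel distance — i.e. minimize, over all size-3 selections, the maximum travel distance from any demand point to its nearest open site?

10

Open {P1, P3, P4}.
  Farthest demand point is R3 at travel distance 10 (to P1); all others are ≤ 10.
With {P1, P2, P4} the worst case is 12.
With {P2, P3, P4} the worst case is 15.
No size-3 selection achieves below 10.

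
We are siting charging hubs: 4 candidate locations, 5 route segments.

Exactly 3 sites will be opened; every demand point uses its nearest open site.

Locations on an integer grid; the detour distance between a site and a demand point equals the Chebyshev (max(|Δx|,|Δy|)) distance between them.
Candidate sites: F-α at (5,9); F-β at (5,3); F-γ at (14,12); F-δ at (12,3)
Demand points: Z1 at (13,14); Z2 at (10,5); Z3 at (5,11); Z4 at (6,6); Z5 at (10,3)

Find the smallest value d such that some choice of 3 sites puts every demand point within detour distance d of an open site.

3

Open {F-α, F-γ, F-δ}.
  Farthest demand point is Z4 at detour distance 3 (to F-α); all others are ≤ 3.
With {F-α, F-β, F-γ} the worst case is 5.
With {F-α, F-β, F-δ} the worst case is 8.
No size-3 selection achieves below 3.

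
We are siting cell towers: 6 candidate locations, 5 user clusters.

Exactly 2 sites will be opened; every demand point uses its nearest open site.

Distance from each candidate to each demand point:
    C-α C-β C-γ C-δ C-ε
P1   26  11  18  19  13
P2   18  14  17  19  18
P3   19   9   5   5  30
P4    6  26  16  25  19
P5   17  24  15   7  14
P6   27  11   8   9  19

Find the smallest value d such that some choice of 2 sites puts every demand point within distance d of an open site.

17

Open {P1, P5}.
  Farthest demand point is C-α at distance 17 (to P5); all others are ≤ 17.
With {P2, P5} the worst case is 17.
With {P3, P5} the worst case is 17.
No size-2 selection achieves below 17.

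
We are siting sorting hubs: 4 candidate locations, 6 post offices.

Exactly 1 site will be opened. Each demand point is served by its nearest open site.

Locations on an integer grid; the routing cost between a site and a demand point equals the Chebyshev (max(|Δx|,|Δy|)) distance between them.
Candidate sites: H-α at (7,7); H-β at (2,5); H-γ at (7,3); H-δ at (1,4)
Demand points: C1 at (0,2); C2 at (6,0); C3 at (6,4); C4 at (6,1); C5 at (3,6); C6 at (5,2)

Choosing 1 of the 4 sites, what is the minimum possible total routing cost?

Open {H-γ}.
  C1→H-γ 7, C2→H-γ 3, C3→H-γ 1, C4→H-γ 2, C5→H-γ 4, C6→H-γ 2  ⇒ total 19.
Compare {H-β}: total 20.
Compare {H-δ}: total 23.
No size-1 selection does better; minimum is 19.

19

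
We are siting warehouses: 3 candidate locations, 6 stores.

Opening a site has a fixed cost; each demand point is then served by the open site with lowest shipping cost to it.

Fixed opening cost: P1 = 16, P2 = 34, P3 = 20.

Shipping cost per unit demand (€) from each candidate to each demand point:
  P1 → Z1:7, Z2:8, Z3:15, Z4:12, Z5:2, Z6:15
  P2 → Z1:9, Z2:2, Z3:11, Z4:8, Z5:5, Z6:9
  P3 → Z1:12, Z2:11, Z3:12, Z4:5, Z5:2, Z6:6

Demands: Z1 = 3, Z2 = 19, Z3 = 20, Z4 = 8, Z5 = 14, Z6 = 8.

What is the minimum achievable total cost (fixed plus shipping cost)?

Open {P2, P3}: assign each demand point to its cheapest open site.
  Z1→P2 3×9=27, Z2→P2 19×2=38, Z3→P2 20×11=220, Z4→P3 8×5=40, Z5→P3 14×2=28, Z6→P3 8×6=48
  shipping cost 401, fixed 54 → total 455.
Compare {P1, P2, P3}: shipping cost 395 + fixed 70 = 465.
Compare {P1, P2}: shipping cost 443 + fixed 50 = 493.
Compare {P2}: shipping cost 491 + fixed 34 = 525.
All other subsets cost ≥ 465. Minimum total cost: 455.

455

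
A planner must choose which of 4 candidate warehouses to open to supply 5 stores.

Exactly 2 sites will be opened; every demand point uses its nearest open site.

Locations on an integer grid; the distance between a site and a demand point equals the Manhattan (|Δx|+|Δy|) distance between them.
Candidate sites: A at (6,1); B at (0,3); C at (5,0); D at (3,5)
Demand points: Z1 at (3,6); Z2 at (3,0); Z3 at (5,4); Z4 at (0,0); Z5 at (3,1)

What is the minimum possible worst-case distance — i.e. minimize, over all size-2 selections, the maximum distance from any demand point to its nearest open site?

Open {B, D}.
  Farthest demand point is Z2 at distance 5 (to D); all others are ≤ 5.
With {C, D} the worst case is 5.
With {A, B} the worst case is 6.
No size-2 selection achieves below 5.

5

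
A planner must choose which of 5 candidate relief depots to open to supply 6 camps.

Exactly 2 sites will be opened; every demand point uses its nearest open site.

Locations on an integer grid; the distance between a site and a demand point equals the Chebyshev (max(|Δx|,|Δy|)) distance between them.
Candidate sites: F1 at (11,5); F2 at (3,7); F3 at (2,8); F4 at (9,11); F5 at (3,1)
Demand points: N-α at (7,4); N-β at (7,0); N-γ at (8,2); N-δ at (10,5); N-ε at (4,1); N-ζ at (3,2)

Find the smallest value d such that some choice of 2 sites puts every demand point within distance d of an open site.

4

Open {F1, F5}.
  Farthest demand point is N-α at distance 4 (to F1); all others are ≤ 4.
With {F1, F2} the worst case is 6.
With {F4, F5} the worst case is 6.
No size-2 selection achieves below 4.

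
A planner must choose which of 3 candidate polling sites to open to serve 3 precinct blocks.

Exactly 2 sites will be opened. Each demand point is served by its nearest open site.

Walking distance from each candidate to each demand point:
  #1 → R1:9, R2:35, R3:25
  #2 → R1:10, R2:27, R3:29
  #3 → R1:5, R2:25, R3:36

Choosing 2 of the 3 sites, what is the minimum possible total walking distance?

Open {#1, #3}.
  R1→#3 5, R2→#3 25, R3→#1 25  ⇒ total 55.
Compare {#2, #3}: total 59.
Compare {#1, #2}: total 61.

55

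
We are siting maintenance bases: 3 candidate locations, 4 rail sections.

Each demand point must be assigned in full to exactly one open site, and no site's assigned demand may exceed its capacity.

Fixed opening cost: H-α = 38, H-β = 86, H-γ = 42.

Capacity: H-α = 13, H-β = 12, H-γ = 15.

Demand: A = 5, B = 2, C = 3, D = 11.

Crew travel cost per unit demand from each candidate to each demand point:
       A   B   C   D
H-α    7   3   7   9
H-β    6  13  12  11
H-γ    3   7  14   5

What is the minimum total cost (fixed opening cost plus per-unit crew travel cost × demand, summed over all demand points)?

Open {H-α, H-γ}; cheapest assignment that respects the capacities:
  H-α (cap 13, load 10): A, B, C — cost 5×7 + 2×3 + 3×7 = 62
  H-γ (cap 15, load 11): D — cost 11×5 = 55
  Shipping 117, fixed 80 → total 197.
  Any other capacity-feasible assignment to {H-α, H-γ} ships for at least 117.
Compare {H-β, H-γ}: its best feasible assignment gives total 263.
Compare {H-α, H-β, H-γ}: its best feasible assignment gives total 278.
Every other set of open sites that can feasibly serve all demand totals ≥ 263 even under its best assignment. Minimum: 197.

197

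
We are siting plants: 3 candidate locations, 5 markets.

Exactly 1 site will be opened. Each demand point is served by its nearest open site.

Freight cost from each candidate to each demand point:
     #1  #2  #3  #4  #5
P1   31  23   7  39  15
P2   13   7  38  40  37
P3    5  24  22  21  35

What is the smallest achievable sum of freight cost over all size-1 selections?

107

Open {P3}.
  #1→P3 5, #2→P3 24, #3→P3 22, #4→P3 21, #5→P3 35  ⇒ total 107.
Compare {P1}: total 115.
Compare {P2}: total 135.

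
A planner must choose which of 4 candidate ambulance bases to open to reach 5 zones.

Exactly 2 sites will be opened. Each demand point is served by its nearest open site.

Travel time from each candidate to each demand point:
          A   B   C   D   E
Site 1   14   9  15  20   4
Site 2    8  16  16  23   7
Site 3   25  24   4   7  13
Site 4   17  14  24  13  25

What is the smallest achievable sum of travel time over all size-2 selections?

Open {Site 1, Site 3}.
  A→Site 1 14, B→Site 1 9, C→Site 3 4, D→Site 3 7, E→Site 1 4  ⇒ total 38.
Compare {Site 2, Site 3}: total 42.
Compare {Site 1, Site 4}: total 55.
No size-2 selection does better; minimum is 38.

38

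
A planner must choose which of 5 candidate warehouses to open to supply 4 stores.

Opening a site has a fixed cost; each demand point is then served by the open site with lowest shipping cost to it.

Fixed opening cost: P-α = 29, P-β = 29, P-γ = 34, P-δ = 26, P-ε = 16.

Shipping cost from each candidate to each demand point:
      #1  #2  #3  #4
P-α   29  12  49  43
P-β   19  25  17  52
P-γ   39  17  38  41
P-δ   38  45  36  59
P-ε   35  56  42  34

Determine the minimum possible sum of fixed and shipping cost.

Open {P-β, P-ε}: assign each demand point to its cheapest open site.
  #1→P-β 19, #2→P-β 25, #3→P-β 17, #4→P-ε 34
  shipping cost 95, fixed 45 → total 140.
Compare {P-β}: shipping cost 113 + fixed 29 = 142.
Compare {P-α, P-β}: shipping cost 91 + fixed 58 = 149.
Compare {P-α, P-β, P-ε}: shipping cost 82 + fixed 74 = 156.
All other subsets cost ≥ 142. Minimum total cost: 140.

140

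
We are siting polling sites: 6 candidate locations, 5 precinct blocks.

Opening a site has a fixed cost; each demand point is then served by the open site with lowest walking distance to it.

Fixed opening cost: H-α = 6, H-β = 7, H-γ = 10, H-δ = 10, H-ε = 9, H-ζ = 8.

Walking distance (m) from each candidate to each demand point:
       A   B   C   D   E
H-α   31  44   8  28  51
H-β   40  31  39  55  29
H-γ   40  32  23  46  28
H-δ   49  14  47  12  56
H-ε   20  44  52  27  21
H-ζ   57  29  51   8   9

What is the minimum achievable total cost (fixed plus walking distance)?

Open {H-α, H-δ, H-ε, H-ζ}: assign each demand point to its cheapest open site.
  A→H-ε 20, B→H-δ 14, C→H-α 8, D→H-ζ 8, E→H-ζ 9
  walking distance 59, fixed 33 → total 92.
Compare {H-α, H-δ, H-ζ}: walking distance 70 + fixed 24 = 94.
Compare {H-α, H-ε, H-ζ}: walking distance 74 + fixed 23 = 97.
Compare {H-α, H-ζ}: walking distance 85 + fixed 14 = 99.
All other subsets cost ≥ 94. Minimum total cost: 92.

92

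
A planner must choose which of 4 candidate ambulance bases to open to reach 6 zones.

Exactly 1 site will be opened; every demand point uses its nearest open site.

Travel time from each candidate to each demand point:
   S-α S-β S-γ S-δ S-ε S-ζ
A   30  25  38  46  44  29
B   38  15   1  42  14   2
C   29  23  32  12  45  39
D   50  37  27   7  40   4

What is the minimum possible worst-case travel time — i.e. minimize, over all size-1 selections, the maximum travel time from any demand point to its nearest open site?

Open {B}.
  Farthest demand point is S-δ at travel time 42 (to B); all others are ≤ 42.
With {C} the worst case is 45.
With {A} the worst case is 46.
No size-1 selection achieves below 42.

42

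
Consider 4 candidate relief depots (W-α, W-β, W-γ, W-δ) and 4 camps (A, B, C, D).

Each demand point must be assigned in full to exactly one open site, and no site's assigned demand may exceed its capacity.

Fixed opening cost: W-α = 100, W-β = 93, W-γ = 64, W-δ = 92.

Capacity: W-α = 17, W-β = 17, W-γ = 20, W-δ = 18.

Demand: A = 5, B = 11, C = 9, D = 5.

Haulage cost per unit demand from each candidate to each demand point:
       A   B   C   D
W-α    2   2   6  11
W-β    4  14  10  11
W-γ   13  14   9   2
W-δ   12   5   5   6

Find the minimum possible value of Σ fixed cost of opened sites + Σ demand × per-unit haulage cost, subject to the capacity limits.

287

Open {W-α, W-γ}; cheapest assignment that respects the capacities:
  W-α (cap 17, load 16): A, B — cost 5×2 + 11×2 = 32
  W-γ (cap 20, load 14): C, D — cost 9×9 + 5×2 = 91
  Shipping 123, fixed 164 → total 287.
  Any other capacity-feasible assignment to {W-α, W-γ} ships for at least 123.
Compare {W-α, W-δ}: its best feasible assignment gives total 299.
Compare {W-α, W-γ, W-δ}: its best feasible assignment gives total 343.
Every other set of open sites that can feasibly serve all demand totals ≥ 299 even under its best assignment. Minimum: 287.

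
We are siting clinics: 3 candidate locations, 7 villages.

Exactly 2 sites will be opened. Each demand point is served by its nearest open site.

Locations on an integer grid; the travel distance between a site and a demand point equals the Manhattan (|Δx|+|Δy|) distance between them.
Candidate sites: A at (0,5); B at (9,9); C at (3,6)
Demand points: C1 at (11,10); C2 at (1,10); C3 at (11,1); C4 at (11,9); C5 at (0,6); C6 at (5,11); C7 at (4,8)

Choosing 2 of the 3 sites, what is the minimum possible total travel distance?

33

Open {B, C}.
  C1→B 3, C2→C 6, C3→B 10, C4→B 2, C5→C 3, C6→B 6, C7→C 3  ⇒ total 33.
Compare {A, B}: total 34.
Compare {A, C}: total 53.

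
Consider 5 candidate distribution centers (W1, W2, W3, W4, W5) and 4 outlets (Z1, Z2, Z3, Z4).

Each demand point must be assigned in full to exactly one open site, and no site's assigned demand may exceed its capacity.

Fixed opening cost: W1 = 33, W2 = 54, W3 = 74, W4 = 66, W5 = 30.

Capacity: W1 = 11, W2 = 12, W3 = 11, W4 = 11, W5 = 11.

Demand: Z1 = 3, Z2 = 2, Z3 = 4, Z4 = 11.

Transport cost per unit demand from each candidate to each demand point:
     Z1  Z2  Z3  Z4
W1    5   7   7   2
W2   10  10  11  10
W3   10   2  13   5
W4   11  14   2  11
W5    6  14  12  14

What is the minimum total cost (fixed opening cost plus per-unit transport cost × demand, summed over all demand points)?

Open {W1, W5}; cheapest assignment that respects the capacities:
  W1 (cap 11, load 11): Z4 — cost 11×2 = 22
  W5 (cap 11, load 9): Z1, Z2, Z3 — cost 3×6 + 2×14 + 4×12 = 94
  Shipping 116, fixed 63 → total 179.
  Any other capacity-feasible assignment to {W1, W5} ships for at least 116.
Compare {W1, W4}: its best feasible assignment gives total 190.
Compare {W1, W2}: its best feasible assignment gives total 203.
Every other set of open sites that can feasibly serve all demand totals ≥ 190 even under its best assignment. Minimum: 179.

179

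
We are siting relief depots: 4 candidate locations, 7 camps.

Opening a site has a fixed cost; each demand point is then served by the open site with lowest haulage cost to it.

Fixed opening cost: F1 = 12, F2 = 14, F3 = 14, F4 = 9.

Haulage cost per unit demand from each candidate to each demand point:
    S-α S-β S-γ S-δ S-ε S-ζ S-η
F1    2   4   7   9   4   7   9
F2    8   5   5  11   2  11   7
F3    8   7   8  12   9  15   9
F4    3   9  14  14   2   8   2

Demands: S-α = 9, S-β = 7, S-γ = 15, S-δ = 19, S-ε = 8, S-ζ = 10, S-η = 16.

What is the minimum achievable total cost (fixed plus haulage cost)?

Open {F1, F2, F4}: assign each demand point to its cheapest open site.
  S-α→F1 9×2=18, S-β→F1 7×4=28, S-γ→F2 15×5=75, S-δ→F1 19×9=171, S-ε→F2 8×2=16, S-ζ→F1 10×7=70, S-η→F4 16×2=32
  haulage cost 410, fixed 35 → total 445.
Compare {F1, F2, F3, F4}: haulage cost 410 + fixed 49 = 459.
Compare {F1, F4}: haulage cost 440 + fixed 21 = 461.
Compare {F1, F3, F4}: haulage cost 440 + fixed 35 = 475.
All other subsets cost ≥ 459. Minimum total cost: 445.

445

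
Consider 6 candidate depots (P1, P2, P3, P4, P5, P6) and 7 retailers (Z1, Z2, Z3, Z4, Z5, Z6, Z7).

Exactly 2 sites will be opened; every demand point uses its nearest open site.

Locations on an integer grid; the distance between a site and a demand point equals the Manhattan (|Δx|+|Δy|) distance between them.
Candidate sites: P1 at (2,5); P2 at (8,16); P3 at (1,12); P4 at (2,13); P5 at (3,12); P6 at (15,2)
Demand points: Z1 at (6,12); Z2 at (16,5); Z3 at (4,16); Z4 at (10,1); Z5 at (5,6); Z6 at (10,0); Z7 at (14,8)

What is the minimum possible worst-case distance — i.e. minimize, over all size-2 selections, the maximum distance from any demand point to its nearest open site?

8

Open {P5, P6}.
  Farthest demand point is Z5 at distance 8 (to P5); all others are ≤ 8.
With {P3, P6} the worst case is 10.
With {P4, P6} the worst case is 10.
No size-2 selection achieves below 8.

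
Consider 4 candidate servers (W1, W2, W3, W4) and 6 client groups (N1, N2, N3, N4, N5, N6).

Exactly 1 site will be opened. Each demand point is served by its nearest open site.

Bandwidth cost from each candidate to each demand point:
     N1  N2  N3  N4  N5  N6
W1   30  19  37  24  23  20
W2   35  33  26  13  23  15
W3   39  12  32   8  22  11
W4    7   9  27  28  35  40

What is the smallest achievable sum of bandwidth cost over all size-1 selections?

124

Open {W3}.
  N1→W3 39, N2→W3 12, N3→W3 32, N4→W3 8, N5→W3 22, N6→W3 11  ⇒ total 124.
Compare {W2}: total 145.
Compare {W4}: total 146.
No size-1 selection does better; minimum is 124.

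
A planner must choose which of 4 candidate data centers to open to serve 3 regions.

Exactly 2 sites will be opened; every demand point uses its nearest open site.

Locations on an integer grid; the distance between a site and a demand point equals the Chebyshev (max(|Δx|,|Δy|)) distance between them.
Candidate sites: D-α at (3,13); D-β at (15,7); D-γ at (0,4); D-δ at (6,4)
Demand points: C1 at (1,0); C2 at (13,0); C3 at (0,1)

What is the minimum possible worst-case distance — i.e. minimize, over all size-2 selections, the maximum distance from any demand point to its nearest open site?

7

Open {D-α, D-δ}.
  Farthest demand point is C2 at distance 7 (to D-δ); all others are ≤ 7.
With {D-β, D-γ} the worst case is 7.
With {D-β, D-δ} the worst case is 7.
No size-2 selection achieves below 7.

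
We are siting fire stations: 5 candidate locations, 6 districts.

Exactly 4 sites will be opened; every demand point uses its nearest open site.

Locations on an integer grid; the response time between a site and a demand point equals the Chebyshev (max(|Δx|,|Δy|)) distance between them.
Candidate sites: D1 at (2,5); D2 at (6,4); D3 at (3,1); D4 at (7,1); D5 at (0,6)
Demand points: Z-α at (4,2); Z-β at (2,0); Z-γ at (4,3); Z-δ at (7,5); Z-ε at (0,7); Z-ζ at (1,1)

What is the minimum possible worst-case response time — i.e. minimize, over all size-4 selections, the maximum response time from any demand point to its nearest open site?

Open {D1, D2, D3, D4}.
  Farthest demand point is Z-γ at response time 2 (to D1); all others are ≤ 2.
With {D1, D2, D3, D5} the worst case is 2.
With {D2, D3, D4, D5} the worst case is 2.
No size-4 selection achieves below 2.

2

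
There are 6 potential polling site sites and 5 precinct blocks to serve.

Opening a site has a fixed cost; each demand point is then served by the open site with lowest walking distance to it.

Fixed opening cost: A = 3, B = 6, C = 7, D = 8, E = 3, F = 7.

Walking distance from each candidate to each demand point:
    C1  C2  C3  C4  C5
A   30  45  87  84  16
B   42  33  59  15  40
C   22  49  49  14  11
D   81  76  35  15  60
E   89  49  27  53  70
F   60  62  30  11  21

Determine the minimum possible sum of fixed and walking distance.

Open {B, C, E}: assign each demand point to its cheapest open site.
  C1→C 22, C2→B 33, C3→E 27, C4→C 14, C5→C 11
  walking distance 107, fixed 16 → total 123.
Compare {A, B, C, E}: walking distance 107 + fixed 19 = 126.
Compare {B, C, F}: walking distance 107 + fixed 20 = 127.
Compare {B, C, E, F}: walking distance 104 + fixed 23 = 127.
All other subsets cost ≥ 126. Minimum total cost: 123.

123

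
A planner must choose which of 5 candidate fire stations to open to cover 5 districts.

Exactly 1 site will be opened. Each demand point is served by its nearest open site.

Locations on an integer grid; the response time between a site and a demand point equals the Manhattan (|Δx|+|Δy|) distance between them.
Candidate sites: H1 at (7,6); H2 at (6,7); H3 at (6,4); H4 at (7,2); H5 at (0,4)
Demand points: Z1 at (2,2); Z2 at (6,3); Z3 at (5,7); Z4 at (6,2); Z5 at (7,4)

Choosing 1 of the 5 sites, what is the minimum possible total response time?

14

Open {H3}.
  Z1→H3 6, Z2→H3 1, Z3→H3 4, Z4→H3 2, Z5→H3 1  ⇒ total 14.
Compare {H4}: total 17.
Compare {H1}: total 23.
No size-1 selection does better; minimum is 14.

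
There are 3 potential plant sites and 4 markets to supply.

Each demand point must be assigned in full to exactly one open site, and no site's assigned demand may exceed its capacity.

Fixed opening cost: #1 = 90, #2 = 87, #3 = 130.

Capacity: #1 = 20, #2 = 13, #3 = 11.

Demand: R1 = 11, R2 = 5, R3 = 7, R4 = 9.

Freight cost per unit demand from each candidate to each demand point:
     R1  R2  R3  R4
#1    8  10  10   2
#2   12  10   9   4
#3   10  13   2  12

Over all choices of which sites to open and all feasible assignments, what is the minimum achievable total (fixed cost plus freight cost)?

396

Open {#1, #2}; cheapest assignment that respects the capacities:
  #1 (cap 20, load 20): R1, R4 — cost 11×8 + 9×2 = 106
  #2 (cap 13, load 12): R2, R3 — cost 5×10 + 7×9 = 113
  Shipping 219, fixed 177 → total 396.
  Any other capacity-feasible assignment to {#1, #2} ships for at least 219.
Compare {#1, #2, #3}: its best feasible assignment gives total 477.
Every other set of open sites that can feasibly serve all demand totals ≥ 477 even under its best assignment. Minimum: 396.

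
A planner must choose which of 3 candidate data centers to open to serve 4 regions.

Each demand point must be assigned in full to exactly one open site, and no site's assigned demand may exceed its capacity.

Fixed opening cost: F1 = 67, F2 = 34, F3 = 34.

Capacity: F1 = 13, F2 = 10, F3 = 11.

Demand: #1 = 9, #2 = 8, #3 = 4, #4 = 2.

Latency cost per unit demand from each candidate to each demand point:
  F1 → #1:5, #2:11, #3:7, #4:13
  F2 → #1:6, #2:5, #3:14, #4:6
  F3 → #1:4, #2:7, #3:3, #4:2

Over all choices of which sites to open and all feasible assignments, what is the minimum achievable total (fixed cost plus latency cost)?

Open {F1, F2}; cheapest assignment that respects the capacities:
  F1 (cap 13, load 13): #1, #3 — cost 9×5 + 4×7 = 73
  F2 (cap 10, load 10): #2, #4 — cost 8×5 + 2×6 = 52
  Shipping 125, fixed 101 → total 226.
  Any other capacity-feasible assignment to {F1, F2} ships for at least 125.
Compare {F1, F3}: its best feasible assignment gives total 234.
Compare {F1, F2, F3}: its best feasible assignment gives total 236.
Every other set of open sites that can feasibly serve all demand totals ≥ 234 even under its best assignment. Minimum: 226.

226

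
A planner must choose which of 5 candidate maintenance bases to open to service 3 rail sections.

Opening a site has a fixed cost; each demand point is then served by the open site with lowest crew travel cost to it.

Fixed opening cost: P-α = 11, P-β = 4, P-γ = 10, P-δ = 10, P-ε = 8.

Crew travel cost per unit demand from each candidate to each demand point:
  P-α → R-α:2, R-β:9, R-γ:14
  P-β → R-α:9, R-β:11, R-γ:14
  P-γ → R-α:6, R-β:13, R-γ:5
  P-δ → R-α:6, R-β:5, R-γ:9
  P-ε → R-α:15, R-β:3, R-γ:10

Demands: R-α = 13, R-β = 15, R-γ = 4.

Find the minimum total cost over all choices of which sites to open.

120

Open {P-α, P-γ, P-ε}: assign each demand point to its cheapest open site.
  R-α→P-α 13×2=26, R-β→P-ε 15×3=45, R-γ→P-γ 4×5=20
  crew travel cost 91, fixed 29 → total 120.
Compare {P-α, P-β, P-γ, P-ε}: crew travel cost 91 + fixed 33 = 124.
Compare {P-α, P-ε}: crew travel cost 111 + fixed 19 = 130.
Compare {P-α, P-γ, P-δ, P-ε}: crew travel cost 91 + fixed 39 = 130.
All other subsets cost ≥ 124. Minimum total cost: 120.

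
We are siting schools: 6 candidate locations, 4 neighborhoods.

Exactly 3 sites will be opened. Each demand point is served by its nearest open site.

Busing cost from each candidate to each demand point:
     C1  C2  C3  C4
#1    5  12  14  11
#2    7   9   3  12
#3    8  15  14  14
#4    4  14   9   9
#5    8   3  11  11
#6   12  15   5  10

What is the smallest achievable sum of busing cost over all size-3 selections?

Open {#2, #4, #5}.
  C1→#4 4, C2→#5 3, C3→#2 3, C4→#4 9  ⇒ total 19.
Compare {#4, #5, #6}: total 21.
Compare {#1, #2, #5}: total 22.
No size-3 selection does better; minimum is 19.

19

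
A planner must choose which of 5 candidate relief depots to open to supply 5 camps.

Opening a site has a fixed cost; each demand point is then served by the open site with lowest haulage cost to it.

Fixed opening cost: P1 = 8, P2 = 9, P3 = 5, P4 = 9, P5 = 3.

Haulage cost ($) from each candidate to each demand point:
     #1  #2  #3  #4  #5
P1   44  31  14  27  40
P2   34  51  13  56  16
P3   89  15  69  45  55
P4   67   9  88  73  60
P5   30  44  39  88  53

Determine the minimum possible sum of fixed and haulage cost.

Open {P1, P2, P4, P5}: assign each demand point to its cheapest open site.
  #1→P5 30, #2→P4 9, #3→P2 13, #4→P1 27, #5→P2 16
  haulage cost 95, fixed 29 → total 124.
Compare {P1, P2, P4}: haulage cost 99 + fixed 26 = 125.
Compare {P1, P2, P3, P5}: haulage cost 101 + fixed 25 = 126.
Compare {P1, P2, P3}: haulage cost 105 + fixed 22 = 127.
All other subsets cost ≥ 125. Minimum total cost: 124.

124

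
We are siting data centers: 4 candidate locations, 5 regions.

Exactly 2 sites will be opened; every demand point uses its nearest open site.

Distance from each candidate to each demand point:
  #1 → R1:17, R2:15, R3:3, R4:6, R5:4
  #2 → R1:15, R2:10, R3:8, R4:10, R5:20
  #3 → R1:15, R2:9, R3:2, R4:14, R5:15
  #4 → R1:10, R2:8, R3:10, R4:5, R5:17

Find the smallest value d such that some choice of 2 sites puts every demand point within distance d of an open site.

10

Open {#1, #4}.
  Farthest demand point is R1 at distance 10 (to #4); all others are ≤ 10.
With {#1, #2} the worst case is 15.
With {#1, #3} the worst case is 15.
No size-2 selection achieves below 10.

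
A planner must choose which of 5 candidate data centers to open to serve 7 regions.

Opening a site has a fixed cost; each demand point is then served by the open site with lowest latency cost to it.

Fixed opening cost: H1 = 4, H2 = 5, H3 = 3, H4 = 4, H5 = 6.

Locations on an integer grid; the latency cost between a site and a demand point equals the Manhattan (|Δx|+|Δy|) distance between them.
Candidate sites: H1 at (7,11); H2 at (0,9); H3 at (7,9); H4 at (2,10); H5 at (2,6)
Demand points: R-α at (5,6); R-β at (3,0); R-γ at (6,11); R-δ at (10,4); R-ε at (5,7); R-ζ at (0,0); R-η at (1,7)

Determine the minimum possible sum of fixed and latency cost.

Open {H3, H5}: assign each demand point to its cheapest open site.
  R-α→H5 3, R-β→H5 7, R-γ→H3 3, R-δ→H3 8, R-ε→H3 4, R-ζ→H5 8, R-η→H5 2
  latency cost 35, fixed 9 → total 44.
Compare {H1, H5}: latency cost 35 + fixed 10 = 45.
Compare {H1, H3, H5}: latency cost 33 + fixed 13 = 46.
Compare {H3, H4, H5}: latency cost 35 + fixed 13 = 48.
All other subsets cost ≥ 45. Minimum total cost: 44.

44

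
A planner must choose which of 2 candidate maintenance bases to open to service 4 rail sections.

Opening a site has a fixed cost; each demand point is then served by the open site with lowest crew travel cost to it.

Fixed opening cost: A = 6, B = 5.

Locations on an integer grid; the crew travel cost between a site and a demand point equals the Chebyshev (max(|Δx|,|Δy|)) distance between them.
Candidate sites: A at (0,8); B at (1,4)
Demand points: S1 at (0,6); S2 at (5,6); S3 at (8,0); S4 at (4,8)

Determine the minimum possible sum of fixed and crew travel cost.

22

Open {B}: assign each demand point to its cheapest open site.
  S1→B 2, S2→B 4, S3→B 7, S4→B 4
  crew travel cost 17, fixed 5 → total 22.
Compare {A}: crew travel cost 19 + fixed 6 = 25.
Compare {A, B}: crew travel cost 17 + fixed 11 = 28.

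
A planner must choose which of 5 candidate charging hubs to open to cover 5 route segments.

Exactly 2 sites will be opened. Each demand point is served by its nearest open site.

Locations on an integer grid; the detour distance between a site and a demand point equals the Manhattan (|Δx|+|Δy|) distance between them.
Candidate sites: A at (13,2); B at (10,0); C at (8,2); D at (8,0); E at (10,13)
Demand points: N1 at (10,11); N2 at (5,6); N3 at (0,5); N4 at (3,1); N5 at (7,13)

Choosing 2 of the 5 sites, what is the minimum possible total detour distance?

Open {C, E}.
  N1→E 2, N2→C 7, N3→C 11, N4→C 6, N5→E 3  ⇒ total 29.
Compare {D, E}: total 33.
Compare {B, E}: total 39.
No size-2 selection does better; minimum is 29.

29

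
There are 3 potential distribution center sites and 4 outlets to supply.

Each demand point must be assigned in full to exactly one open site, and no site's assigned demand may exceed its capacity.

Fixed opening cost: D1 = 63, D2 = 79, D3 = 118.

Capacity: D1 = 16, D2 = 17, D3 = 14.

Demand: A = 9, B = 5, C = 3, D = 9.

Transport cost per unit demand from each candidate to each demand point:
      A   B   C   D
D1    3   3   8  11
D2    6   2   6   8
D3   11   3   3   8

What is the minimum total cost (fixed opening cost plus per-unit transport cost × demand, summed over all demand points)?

Open {D1, D2}; cheapest assignment that respects the capacities:
  D1 (cap 16, load 9): A — cost 9×3 = 27
  D2 (cap 17, load 17): B, C, D — cost 5×2 + 3×6 + 9×8 = 100
  Shipping 127, fixed 142 → total 269.
  Any other capacity-feasible assignment to {D1, D2} ships for at least 127.
Compare {D1, D3}: its best feasible assignment gives total 304.
Compare {D2, D3}: its best feasible assignment gives total 342.
Every other set of open sites that can feasibly serve all demand totals ≥ 304 even under its best assignment. Minimum: 269.

269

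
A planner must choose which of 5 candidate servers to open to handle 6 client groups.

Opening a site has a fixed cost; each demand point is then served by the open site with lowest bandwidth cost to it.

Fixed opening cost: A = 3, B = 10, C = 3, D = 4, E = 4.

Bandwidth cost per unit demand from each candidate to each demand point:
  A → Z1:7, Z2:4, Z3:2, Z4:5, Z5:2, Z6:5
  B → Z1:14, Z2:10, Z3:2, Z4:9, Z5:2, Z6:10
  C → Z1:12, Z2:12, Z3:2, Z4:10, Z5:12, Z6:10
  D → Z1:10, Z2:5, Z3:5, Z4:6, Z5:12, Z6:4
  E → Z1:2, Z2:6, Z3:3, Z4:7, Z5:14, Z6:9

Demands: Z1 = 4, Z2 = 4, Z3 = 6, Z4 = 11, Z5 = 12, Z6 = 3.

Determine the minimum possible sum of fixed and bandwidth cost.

137

Open {A, E}: assign each demand point to its cheapest open site.
  Z1→E 4×2=8, Z2→A 4×4=16, Z3→A 6×2=12, Z4→A 11×5=55, Z5→A 12×2=24, Z6→A 3×5=15
  bandwidth cost 130, fixed 7 → total 137.
Compare {A, D, E}: bandwidth cost 127 + fixed 11 = 138.
Compare {A, C, E}: bandwidth cost 130 + fixed 10 = 140.
Compare {A, C, D, E}: bandwidth cost 127 + fixed 14 = 141.
All other subsets cost ≥ 138. Minimum total cost: 137.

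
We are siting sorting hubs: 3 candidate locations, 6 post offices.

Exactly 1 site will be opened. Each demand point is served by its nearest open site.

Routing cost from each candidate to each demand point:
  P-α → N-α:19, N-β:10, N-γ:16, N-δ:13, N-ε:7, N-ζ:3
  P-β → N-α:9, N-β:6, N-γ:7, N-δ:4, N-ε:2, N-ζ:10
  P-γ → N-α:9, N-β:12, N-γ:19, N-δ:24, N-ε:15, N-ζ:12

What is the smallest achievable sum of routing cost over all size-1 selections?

38

Open {P-β}.
  N-α→P-β 9, N-β→P-β 6, N-γ→P-β 7, N-δ→P-β 4, N-ε→P-β 2, N-ζ→P-β 10  ⇒ total 38.
Compare {P-α}: total 68.
Compare {P-γ}: total 91.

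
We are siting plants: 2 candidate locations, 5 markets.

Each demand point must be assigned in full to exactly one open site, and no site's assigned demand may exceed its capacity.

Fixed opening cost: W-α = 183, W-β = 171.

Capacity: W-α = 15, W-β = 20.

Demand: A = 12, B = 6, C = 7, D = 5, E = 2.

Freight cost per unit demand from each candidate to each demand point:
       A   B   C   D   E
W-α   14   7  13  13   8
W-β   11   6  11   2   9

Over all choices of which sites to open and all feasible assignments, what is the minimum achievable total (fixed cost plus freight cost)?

Open {W-α, W-β}; cheapest assignment that respects the capacities:
  W-α (cap 15, load 15): B, C, E — cost 6×7 + 7×13 + 2×8 = 149
  W-β (cap 20, load 17): A, D — cost 12×11 + 5×2 = 142
  Shipping 291, fixed 354 → total 645.
  Any other capacity-feasible assignment to {W-α, W-β} ships for at least 291.
Total demand is 32 and no other set of sites has combined capacity ≥ 32, so {W-α, W-β} is the only feasible choice of open sites. Minimum: 645.

645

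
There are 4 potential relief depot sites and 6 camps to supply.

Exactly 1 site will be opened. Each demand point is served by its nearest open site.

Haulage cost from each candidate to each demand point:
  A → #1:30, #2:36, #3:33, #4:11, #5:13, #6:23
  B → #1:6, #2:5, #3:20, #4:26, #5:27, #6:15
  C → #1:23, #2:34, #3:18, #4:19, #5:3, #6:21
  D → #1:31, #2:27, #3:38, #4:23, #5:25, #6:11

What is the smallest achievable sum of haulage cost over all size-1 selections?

Open {B}.
  #1→B 6, #2→B 5, #3→B 20, #4→B 26, #5→B 27, #6→B 15  ⇒ total 99.
Compare {C}: total 118.
Compare {A}: total 146.
No size-1 selection does better; minimum is 99.

99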